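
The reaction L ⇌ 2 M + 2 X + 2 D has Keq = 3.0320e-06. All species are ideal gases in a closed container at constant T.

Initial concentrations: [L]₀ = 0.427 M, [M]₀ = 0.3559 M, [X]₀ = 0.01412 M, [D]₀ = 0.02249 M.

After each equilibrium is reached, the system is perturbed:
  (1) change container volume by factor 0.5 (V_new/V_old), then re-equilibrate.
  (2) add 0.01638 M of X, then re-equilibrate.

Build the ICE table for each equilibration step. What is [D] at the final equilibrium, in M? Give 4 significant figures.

[D]_eq = 0.04762 M

Q₀ = 2.9914e-08 vs Keq = 3.0320e-06 ⇒ Q<K, forward
Step 1:
                    L           M           X           D
  Initial       0.427      0.3559     0.01412     0.02249
  Change     -0.01761     0.03523     0.03523     0.03523
  Equil        0.4094      0.3911     0.04935     0.05772
  solve Keq expr → x = 0.01761; check Q = 3.0320e-06
Then change container volume by factor 0.5 (V_new/V_old).
Step 2:
                    L           M           X           D
  Initial      0.8188      0.7823      0.0987      0.1154
  Change      0.02962    -0.05923    -0.05923    -0.05923
  Equil        0.8484       0.723     0.03947     0.05621
  solve Keq expr → x = -0.02962; check Q = 3.0320e-06
Then add 0.01638 M of X.
Step 3:
                    L           M           X           D
  Initial      0.8484       0.723     0.05585     0.05621
  Change     0.004293   -0.008586   -0.008586   -0.008586
  Equil        0.8527      0.7144     0.04726     0.04762
  solve Keq expr → x = -0.004293; check Q = 3.0320e-06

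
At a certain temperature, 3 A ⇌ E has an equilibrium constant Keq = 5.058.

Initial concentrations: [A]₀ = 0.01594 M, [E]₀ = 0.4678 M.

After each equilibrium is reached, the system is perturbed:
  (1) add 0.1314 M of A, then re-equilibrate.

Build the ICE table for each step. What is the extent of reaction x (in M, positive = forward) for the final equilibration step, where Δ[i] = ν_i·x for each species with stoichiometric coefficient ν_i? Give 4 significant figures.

Q₀ = 1.1550e+05 vs Keq = 5.058 ⇒ Q>K, reverse
Step 1:
                    A           E
  I           0.01594      0.4678
  C            0.3898     -0.1299
  E            0.4057      0.3379
  solve Keq expr → x = -0.1299; check Q = 5.058
Then add 0.1314 M of A.
Step 2:
                    A           E
  I            0.5371      0.3379
  C           -0.1164     0.03881
  E            0.4207      0.3767
  solve Keq expr → x = 0.03881; check Q = 5.058

x = 0.03881 M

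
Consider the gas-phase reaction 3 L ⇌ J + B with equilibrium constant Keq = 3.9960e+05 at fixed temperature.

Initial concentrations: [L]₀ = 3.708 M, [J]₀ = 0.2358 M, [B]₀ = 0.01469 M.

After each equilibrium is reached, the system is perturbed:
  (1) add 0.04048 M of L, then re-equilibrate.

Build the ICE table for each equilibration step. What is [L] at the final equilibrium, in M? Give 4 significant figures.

Q₀ = 6.7943e-05 vs Keq = 3.9960e+05 ⇒ Q<K, forward
Step 1:
                  L         J         B
  Initial     3.708    0.2358   0.01469
  Change     -3.691      1.23      1.23
  Equil     0.01659     1.466     1.245
  solve Keq expr → x = 1.23; check Q = 3.9960e+05
Then add 0.04048 M of L.
Step 2:
                  L         J         B
  Initial   0.05707     1.466     1.245
  Change   -0.04037   0.01346   0.01346
  Equil      0.0167      1.48     1.259
  solve Keq expr → x = 0.01346; check Q = 3.9960e+05

[L]_eq = 0.0167 M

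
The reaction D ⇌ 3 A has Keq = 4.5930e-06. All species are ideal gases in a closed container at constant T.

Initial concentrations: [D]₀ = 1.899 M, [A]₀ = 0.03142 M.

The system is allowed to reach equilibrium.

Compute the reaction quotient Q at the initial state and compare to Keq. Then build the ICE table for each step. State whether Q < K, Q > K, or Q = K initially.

Q₀ = 1.6334e-05 vs Keq = 4.5930e-06 ⇒ Q>K, reverse
Step 1:
                  D         A
  init        1.899   0.03142
  Δ        0.003607  -0.01082
  eq          1.903    0.0206
  solve Keq expr → x = -0.003607; check Q = 4.5930e-06

Q₀ = 1.6334e-05; Q > K (proceeds reverse)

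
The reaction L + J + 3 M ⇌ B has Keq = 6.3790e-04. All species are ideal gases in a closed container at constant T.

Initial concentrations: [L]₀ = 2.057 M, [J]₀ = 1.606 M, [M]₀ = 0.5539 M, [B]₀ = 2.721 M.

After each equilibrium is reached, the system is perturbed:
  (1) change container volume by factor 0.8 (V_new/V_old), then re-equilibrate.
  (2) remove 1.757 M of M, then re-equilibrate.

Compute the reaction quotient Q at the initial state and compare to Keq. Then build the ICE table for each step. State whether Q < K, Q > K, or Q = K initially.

Q₀ = 4.847 vs Keq = 6.3790e-04 ⇒ Q>K, reverse
Step 1:
                    L           J           M           B
  I             2.057       1.606      0.5539       2.721
  C             1.593       1.593       4.778      -1.593
  E              3.65       3.199       5.331       1.128
  solve Keq expr → x = -1.593; check Q = 6.3790e-04
Then change container volume by factor 0.8 (V_new/V_old).
Step 2:
                    L           J           M           B
  I             4.562       3.998       6.664       1.411
  C           -0.3445     -0.3445      -1.033      0.3445
  E             4.217       3.654       5.631       1.755
  solve Keq expr → x = 0.3445; check Q = 6.3790e-04
Then remove 1.757 M of M.
Step 3:
                    L           J           M           B
  I             4.217       3.654       3.874       1.755
  C            0.3529      0.3529       1.059     -0.3529
  E              4.57       4.007       4.933       1.402
  solve Keq expr → x = -0.3529; check Q = 6.3790e-04

Q₀ = 4.847; Q > K (proceeds reverse)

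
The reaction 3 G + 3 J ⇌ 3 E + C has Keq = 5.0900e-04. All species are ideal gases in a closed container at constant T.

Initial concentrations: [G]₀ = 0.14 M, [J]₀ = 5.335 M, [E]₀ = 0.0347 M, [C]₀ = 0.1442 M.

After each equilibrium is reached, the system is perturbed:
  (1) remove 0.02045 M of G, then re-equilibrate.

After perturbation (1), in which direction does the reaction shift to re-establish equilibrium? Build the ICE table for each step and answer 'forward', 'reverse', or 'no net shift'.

Direction: reverse

Q₀ = 1.4460e-05 vs Keq = 5.0900e-04 ⇒ Q<K, forward
Step 1:
                   G          J          E          C
  I             0.14      5.335     0.0347     0.1442
  C         -0.04193   -0.04193    0.04193    0.01398
  E          0.09807      5.293    0.07663     0.1582
  solve Keq expr → x = 0.01398; check Q = 5.0900e-04
Then remove 0.02045 M of G.
Step 2:
                   G          J          E          C
  I          0.07762      5.293    0.07663     0.1582
  C         0.008675   0.008675  -0.008675  -0.002892
  E          0.08629      5.302    0.06796     0.1553
  solve Keq expr → x = -0.002892; check Q = 5.0900e-04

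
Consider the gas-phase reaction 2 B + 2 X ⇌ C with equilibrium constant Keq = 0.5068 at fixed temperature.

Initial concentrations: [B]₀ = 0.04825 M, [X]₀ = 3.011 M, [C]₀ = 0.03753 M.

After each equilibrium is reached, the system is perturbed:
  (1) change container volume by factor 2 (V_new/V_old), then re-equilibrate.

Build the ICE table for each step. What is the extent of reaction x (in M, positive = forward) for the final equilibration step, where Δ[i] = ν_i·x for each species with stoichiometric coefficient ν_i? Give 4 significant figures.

Q₀ = 1.778 vs Keq = 0.5068 ⇒ Q>K, reverse
Step 1:
                    B           X           C
  I           0.04825       3.011     0.03753
  C           0.02497     0.02497    -0.01249
  E           0.07322       3.036     0.02504
  solve Keq expr → x = -0.01249; check Q = 0.5068
Then change container volume by factor 2 (V_new/V_old).
Step 2:
                    B           X           C
  I           0.03661       1.518     0.01252
  C           0.01793     0.01793   -0.008966
  E           0.05454       1.536    0.003557
  solve Keq expr → x = -0.008966; check Q = 0.5068

x = -0.008966 M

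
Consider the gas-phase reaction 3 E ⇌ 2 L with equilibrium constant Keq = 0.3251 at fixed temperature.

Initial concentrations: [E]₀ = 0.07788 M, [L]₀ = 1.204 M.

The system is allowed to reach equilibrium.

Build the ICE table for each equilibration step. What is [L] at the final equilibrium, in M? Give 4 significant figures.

Q₀ = 3069 vs Keq = 0.3251 ⇒ Q>K, reverse
Step 1:
                    E           L
  Initial     0.07788       1.204
  Change       0.9346     -0.6231
  Equil         1.013      0.5809
  solve Keq expr → x = -0.3115; check Q = 0.3251

[L]_eq = 0.5809 M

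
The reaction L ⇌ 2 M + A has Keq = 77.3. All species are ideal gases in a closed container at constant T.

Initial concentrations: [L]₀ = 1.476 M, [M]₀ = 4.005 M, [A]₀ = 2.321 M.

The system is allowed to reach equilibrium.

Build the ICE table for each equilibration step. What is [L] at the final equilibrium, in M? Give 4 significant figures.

Q₀ = 25.22 vs Keq = 77.3 ⇒ Q<K, forward
Step 1:
                   L          M          A
  Initial      1.476      4.005      2.321
  Change     -0.5299       1.06     0.5299
  Equil       0.9461      5.065      2.851
  solve Keq expr → x = 0.5299; check Q = 77.3

[L]_eq = 0.9461 M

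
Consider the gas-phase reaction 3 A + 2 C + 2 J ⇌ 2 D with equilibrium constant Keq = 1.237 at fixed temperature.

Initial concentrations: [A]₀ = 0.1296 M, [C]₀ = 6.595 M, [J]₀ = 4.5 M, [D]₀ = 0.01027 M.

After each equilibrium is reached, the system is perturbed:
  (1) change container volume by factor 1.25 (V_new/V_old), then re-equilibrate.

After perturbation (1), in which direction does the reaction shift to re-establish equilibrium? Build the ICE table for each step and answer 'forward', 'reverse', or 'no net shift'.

Direction: reverse

Q₀ = 5.5014e-05 vs Keq = 1.237 ⇒ Q<K, forward
Step 1:
                    A           C           J           D
  init         0.1296       6.595         4.5     0.01027
  Δ           -0.1106    -0.07374    -0.07374     0.07374
  eq          0.01899       6.521       4.426     0.08401
  solve Keq expr → x = 0.03687; check Q = 1.237
Then change container volume by factor 1.25 (V_new/V_old).
Step 2:
                    A           C           J           D
  init        0.01519       5.217       3.541     0.06721
  Δ          0.005943    0.003962    0.003962   -0.003962
  eq          0.02113       5.221       3.545     0.06325
  solve Keq expr → x = -0.001981; check Q = 1.237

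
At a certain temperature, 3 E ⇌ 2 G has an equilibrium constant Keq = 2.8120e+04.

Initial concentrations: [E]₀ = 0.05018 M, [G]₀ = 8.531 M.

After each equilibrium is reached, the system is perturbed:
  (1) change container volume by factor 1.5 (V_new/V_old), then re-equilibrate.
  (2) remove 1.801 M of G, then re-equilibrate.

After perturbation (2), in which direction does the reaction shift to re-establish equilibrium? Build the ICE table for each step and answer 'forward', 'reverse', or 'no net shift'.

Q₀ = 5.7598e+05 vs Keq = 2.8120e+04 ⇒ Q>K, reverse
Step 1:
                    E           G
  I           0.05018       8.531
  C            0.0865    -0.05767
  E            0.1367       8.473
  solve Keq expr → x = -0.02883; check Q = 2.8120e+04
Then change container volume by factor 1.5 (V_new/V_old).
Step 2:
                    E           G
  I           0.09112       5.649
  C           0.01308   -0.008719
  E            0.1042        5.64
  solve Keq expr → x = -0.00436; check Q = 2.8120e+04
Then remove 1.801 M of G.
Step 3:
                    E           G
  I            0.1042       3.839
  C          -0.02335     0.01557
  E           0.08085       3.855
  solve Keq expr → x = 0.007784; check Q = 2.8120e+04

Direction: forward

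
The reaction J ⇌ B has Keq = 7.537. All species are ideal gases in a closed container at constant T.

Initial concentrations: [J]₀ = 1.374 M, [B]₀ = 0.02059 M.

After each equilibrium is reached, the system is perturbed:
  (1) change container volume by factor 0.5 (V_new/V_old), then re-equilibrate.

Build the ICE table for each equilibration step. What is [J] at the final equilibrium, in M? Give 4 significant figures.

Q₀ = 0.01499 vs Keq = 7.537 ⇒ Q<K, forward
Step 1:
                    J           B
  init          1.374     0.02059
  Δ            -1.211       1.211
  eq           0.1634       1.231
  solve Keq expr → x = 1.211; check Q = 7.537
Then change container volume by factor 0.5 (V_new/V_old).
Step 2:
                    J           B
  init         0.3267       2.462
  Δ                 0           0
  eq           0.3267       2.462
  solve Keq expr → x = 0; check Q = 7.537

[J]_eq = 0.3267 M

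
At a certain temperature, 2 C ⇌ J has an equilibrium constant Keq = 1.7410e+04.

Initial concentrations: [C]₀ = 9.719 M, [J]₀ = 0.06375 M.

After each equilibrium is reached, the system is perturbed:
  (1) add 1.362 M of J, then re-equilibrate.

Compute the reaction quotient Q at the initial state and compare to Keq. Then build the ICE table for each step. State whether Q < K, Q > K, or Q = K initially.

Q₀ = 6.7490e-04; Q < K (proceeds forward)

Q₀ = 6.7490e-04 vs Keq = 1.7410e+04 ⇒ Q<K, forward
Step 1:
                   C          J
  I            9.719    0.06375
  C           -9.702      4.851
  E           0.0168      4.915
  solve Keq expr → x = 4.851; check Q = 1.7410e+04
Then add 1.362 M of J.
Step 2:
                   C          J
  I           0.0168      6.277
  C         0.002184  -0.001092
  E          0.01899      6.276
  solve Keq expr → x = -0.001092; check Q = 1.7410e+04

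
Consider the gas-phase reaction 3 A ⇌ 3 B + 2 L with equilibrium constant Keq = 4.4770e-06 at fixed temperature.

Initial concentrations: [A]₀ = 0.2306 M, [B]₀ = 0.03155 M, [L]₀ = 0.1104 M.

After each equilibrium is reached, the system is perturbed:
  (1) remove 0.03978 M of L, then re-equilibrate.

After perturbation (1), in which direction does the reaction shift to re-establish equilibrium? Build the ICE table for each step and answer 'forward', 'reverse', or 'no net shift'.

Direction: forward

Q₀ = 3.1215e-05 vs Keq = 4.4770e-06 ⇒ Q>K, reverse
Step 1:
                    A           B           L
  Initial      0.2306     0.03155      0.1104
  Change      0.01311    -0.01311    -0.00874
  Equil        0.2437     0.01844      0.1017
  solve Keq expr → x = -0.00437; check Q = 4.4770e-06
Then remove 0.03978 M of L.
Step 2:
                    A           B           L
  Initial      0.2437     0.01844     0.06188
  Change    -0.005666    0.005666    0.003777
  Equil         0.238     0.02411     0.06566
  solve Keq expr → x = 0.001889; check Q = 4.4770e-06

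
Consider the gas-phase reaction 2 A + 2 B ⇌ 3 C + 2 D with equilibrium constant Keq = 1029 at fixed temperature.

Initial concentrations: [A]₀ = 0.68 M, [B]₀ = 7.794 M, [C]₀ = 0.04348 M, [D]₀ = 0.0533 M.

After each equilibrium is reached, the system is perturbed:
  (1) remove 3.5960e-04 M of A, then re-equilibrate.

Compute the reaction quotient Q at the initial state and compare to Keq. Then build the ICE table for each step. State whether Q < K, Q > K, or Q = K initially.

Q₀ = 8.3135e-09; Q < K (proceeds forward)

Q₀ = 8.3135e-09 vs Keq = 1029 ⇒ Q<K, forward
Step 1:
                  A         B         C         D
  init         0.68     7.794   0.04348    0.0533
  Δ         -0.6765   -0.6765     1.015    0.6765
  eq        0.00348     7.117     1.058    0.7298
  solve Keq expr → x = 0.3383; check Q = 1029
Then remove 3.5960e-04 M of A.
Step 2:
                  A         B         C         D
  init      0.00312     7.117     1.058    0.7298
  Δ       3.5511e-04 3.5511e-04 -5.3266e-04 -3.5511e-04
  eq       0.003475     7.118     1.058    0.7295
  solve Keq expr → x = -1.7755e-04; check Q = 1029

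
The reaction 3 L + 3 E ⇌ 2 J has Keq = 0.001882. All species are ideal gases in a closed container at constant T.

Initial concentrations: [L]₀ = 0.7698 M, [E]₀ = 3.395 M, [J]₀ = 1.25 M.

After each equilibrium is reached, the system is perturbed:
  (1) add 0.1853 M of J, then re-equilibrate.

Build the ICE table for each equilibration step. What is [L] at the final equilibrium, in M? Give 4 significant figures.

Q₀ = 0.08753 vs Keq = 0.001882 ⇒ Q>K, reverse
Step 1:
                  L         E         J
  Initial    0.7698     3.395      1.25
  Change     0.7899    0.7899   -0.5266
  Equil        1.56     4.185    0.7234
  solve Keq expr → x = -0.2633; check Q = 0.001882
Then add 0.1853 M of J.
Step 2:
                  L         E         J
  Initial      1.56     4.185    0.9087
  Change     0.1113    0.1113  -0.07423
  Equil       1.671     4.296    0.8345
  solve Keq expr → x = -0.03712; check Q = 0.001882

[L]_eq = 1.671 M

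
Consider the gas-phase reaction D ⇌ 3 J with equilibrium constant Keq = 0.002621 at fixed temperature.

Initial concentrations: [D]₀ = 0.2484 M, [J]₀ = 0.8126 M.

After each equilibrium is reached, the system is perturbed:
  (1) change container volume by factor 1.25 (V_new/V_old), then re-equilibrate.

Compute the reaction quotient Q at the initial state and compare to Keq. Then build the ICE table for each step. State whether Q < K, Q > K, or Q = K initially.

Q₀ = 2.16; Q > K (proceeds reverse)

Q₀ = 2.16 vs Keq = 0.002621 ⇒ Q>K, reverse
Step 1:
                  D         J
  I          0.2484    0.8126
  C          0.2348   -0.7044
  E          0.4832    0.1082
  solve Keq expr → x = -0.2348; check Q = 0.002621
Then change container volume by factor 1.25 (V_new/V_old).
Step 2:
                  D         J
  I          0.3866   0.08655
  C       -0.004497   0.01349
  E          0.3821       0.1
  solve Keq expr → x = 0.004497; check Q = 0.002621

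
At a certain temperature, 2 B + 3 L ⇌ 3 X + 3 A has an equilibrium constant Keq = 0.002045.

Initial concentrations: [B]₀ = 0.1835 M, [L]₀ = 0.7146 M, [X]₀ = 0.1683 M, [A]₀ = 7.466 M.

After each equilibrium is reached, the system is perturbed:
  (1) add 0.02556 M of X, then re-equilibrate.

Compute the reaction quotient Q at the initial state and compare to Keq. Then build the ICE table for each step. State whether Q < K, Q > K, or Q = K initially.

Q₀ = 161.5 vs Keq = 0.002045 ⇒ Q>K, reverse
Step 1:
                    B           L           X           A
  Initial      0.1835      0.7146      0.1683       7.466
  Change       0.1077      0.1616     -0.1616     -0.1616
  Equil        0.2912      0.8762     0.00669       7.304
  solve Keq expr → x = -0.05387; check Q = 0.002045
Then add 0.02556 M of X.
Step 2:
                    B           L           X           A
  Initial      0.2912      0.8762     0.03225       7.304
  Change      0.01672     0.02508    -0.02508    -0.02508
  Equil         0.308      0.9013    0.007167       7.279
  solve Keq expr → x = -0.008361; check Q = 0.002045

Q₀ = 161.5; Q > K (proceeds reverse)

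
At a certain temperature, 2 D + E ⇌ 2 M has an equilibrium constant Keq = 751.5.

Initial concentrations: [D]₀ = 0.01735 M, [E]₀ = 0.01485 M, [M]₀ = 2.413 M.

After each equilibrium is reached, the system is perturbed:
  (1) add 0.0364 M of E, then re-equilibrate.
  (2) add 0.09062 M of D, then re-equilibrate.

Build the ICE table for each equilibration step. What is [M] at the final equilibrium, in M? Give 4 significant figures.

[M]_eq = 2.279 M

Q₀ = 1.3025e+06 vs Keq = 751.5 ⇒ Q>K, reverse
Step 1:
                  D         E         M
  init      0.01735   0.01485     2.413
  Δ           0.213    0.1065    -0.213
  eq         0.2304    0.1214       2.2
  solve Keq expr → x = -0.1065; check Q = 751.5
Then add 0.0364 M of E.
Step 2:
                  D         E         M
  init       0.2304    0.1578       2.2
  Δ        -0.01979 -0.009894   0.01979
  eq         0.2106    0.1479      2.22
  solve Keq expr → x = 0.009894; check Q = 751.5
Then add 0.09062 M of D.
Step 3:
                  D         E         M
  init       0.3012    0.1479      2.22
  Δ        -0.05936  -0.02968   0.05936
  eq         0.2418    0.1182     2.279
  solve Keq expr → x = 0.02968; check Q = 751.5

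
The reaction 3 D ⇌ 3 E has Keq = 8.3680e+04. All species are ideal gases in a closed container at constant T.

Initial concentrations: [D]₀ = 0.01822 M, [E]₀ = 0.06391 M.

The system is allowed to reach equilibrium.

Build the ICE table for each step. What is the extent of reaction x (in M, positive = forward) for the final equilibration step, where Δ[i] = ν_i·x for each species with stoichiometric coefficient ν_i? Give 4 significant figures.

Q₀ = 43.16 vs Keq = 8.3680e+04 ⇒ Q<K, forward
Step 1:
                    D           E
  I           0.01822     0.06391
  C          -0.01638     0.01638
  E          0.001836     0.08029
  solve Keq expr → x = 0.005461; check Q = 8.3680e+04

x = 0.005461 M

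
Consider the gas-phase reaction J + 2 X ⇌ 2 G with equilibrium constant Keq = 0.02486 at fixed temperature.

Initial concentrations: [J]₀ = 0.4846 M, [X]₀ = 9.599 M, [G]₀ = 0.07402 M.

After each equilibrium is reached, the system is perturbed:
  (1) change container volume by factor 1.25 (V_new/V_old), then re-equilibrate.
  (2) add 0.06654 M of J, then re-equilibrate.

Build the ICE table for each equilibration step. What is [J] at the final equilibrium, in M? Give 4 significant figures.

[J]_eq = 0.2183 M

Q₀ = 1.2271e-04 vs Keq = 0.02486 ⇒ Q<K, forward
Step 1:
                   J          X          G
  init        0.4846      9.599    0.07402
  Δ          -0.2829    -0.5657     0.5657
  eq          0.2017      9.033     0.6397
  solve Keq expr → x = 0.2829; check Q = 0.02486
Then change container volume by factor 1.25 (V_new/V_old).
Step 2:
                   J          X          G
  init        0.1614      7.227     0.5118
  Δ          0.01536    0.03071   -0.03071
  eq          0.1768      7.257     0.4811
  solve Keq expr → x = -0.01536; check Q = 0.02486
Then add 0.06654 M of J.
Step 3:
                   J          X          G
  init        0.2433      7.257     0.4811
  Δ         -0.02496   -0.04992    0.04992
  eq          0.2183      7.207      0.531
  solve Keq expr → x = 0.02496; check Q = 0.02486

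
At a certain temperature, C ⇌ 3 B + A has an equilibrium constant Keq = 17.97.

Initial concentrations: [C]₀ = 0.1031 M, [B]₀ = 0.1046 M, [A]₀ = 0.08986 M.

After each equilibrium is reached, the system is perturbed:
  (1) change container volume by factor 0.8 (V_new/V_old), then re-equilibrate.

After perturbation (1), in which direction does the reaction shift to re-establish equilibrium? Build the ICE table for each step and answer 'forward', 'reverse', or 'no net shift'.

Direction: reverse

Q₀ = 9.9748e-04 vs Keq = 17.97 ⇒ Q<K, forward
Step 1:
                    C           B           A
  init         0.1031      0.1046     0.08986
  Δ           -0.1024      0.3071      0.1024
  eq       7.4620e-04      0.4117      0.1922
  solve Keq expr → x = 0.1024; check Q = 17.97
Then change container volume by factor 0.8 (V_new/V_old).
Step 2:
                    C           B           A
  init     9.3275e-04      0.5146      0.2403
  Δ        8.5552e-04   -0.002567 -8.5552e-04
  eq         0.001788       0.512      0.2394
  solve Keq expr → x = -8.5552e-04; check Q = 17.97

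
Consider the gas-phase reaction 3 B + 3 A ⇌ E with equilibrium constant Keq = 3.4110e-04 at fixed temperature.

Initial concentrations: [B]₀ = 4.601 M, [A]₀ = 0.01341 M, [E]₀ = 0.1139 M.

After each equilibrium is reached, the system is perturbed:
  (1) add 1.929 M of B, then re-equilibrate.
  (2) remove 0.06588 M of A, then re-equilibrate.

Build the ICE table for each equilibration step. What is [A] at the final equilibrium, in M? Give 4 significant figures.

Q₀ = 484.9 vs Keq = 3.4110e-04 ⇒ Q>K, reverse
Step 1:
                   B          A          E
  Initial      4.601    0.01341     0.1139
  Change      0.3364     0.3364    -0.1121
  Equil        4.937     0.3498   0.001758
  solve Keq expr → x = -0.1121; check Q = 3.4110e-04
Then add 1.929 M of B.
Step 2:
                   B          A          E
  Initial      6.866     0.3498   0.001758
  Change   -0.007922  -0.007922   0.002641
  Equil        6.859     0.3419   0.004399
  solve Keq expr → x = 0.002641; check Q = 3.4110e-04
Then remove 0.06588 M of A.
Step 3:
                   B          A          E
  Initial      6.859      0.276   0.004399
  Change    0.005788   0.005788  -0.001929
  Equil        6.864     0.2818   0.002469
  solve Keq expr → x = -0.001929; check Q = 3.4110e-04

[A]_eq = 0.2818 M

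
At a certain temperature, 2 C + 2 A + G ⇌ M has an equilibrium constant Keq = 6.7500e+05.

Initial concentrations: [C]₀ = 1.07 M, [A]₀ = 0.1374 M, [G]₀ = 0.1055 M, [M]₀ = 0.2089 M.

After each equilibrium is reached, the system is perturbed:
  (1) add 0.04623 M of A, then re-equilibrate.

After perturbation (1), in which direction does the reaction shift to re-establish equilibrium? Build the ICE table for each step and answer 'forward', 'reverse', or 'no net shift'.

Q₀ = 91.61 vs Keq = 6.7500e+05 ⇒ Q<K, forward
Step 1:
                   C          A          G          M
  Initial       1.07     0.1374     0.1055     0.2089
  Change     -0.1339    -0.1339   -0.06696    0.06696
  Equil       0.9361   0.003479    0.03854     0.2759
  solve Keq expr → x = 0.06696; check Q = 6.7500e+05
Then add 0.04623 M of A.
Step 2:
                   C          A          G          M
  Initial     0.9361    0.04971    0.03854     0.2759
  Change    -0.04393   -0.04393   -0.02196    0.02196
  Equil       0.8922   0.005783    0.01658     0.2978
  solve Keq expr → x = 0.02196; check Q = 6.7500e+05

Direction: forward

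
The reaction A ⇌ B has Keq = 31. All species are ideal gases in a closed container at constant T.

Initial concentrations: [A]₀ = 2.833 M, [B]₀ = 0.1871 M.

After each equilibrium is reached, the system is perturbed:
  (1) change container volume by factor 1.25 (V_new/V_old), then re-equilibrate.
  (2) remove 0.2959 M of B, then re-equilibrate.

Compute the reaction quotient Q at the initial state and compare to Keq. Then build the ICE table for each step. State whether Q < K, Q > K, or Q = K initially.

Q₀ = 0.06604; Q < K (proceeds forward)

Q₀ = 0.06604 vs Keq = 31 ⇒ Q<K, forward
Step 1:
                   A          B
  Initial      2.833     0.1871
  Change      -2.739      2.739
  Equil      0.09438      2.926
  solve Keq expr → x = 2.739; check Q = 31
Then change container volume by factor 1.25 (V_new/V_old).
Step 2:
                   A          B
  Initial     0.0755      2.341
  Change           0          0
  Equil       0.0755      2.341
  solve Keq expr → x = 0; check Q = 31
Then remove 0.2959 M of B.
Step 3:
                   A          B
  Initial     0.0755      2.045
  Change   -0.009247   0.009247
  Equil      0.06626      2.054
  solve Keq expr → x = 0.009247; check Q = 31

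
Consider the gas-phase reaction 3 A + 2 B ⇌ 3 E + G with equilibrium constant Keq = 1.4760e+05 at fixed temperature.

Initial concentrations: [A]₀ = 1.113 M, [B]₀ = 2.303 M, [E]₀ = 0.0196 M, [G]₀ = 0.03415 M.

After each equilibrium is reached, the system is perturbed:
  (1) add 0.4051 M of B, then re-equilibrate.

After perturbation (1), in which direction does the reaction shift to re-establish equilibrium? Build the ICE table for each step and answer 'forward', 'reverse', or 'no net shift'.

Q₀ = 3.5163e-08 vs Keq = 1.4760e+05 ⇒ Q<K, forward
Step 1:
                  A         B         E         G
  I           1.113     2.303    0.0196   0.03415
  C          -1.101   -0.7343     1.101    0.3671
  E         0.01159     1.569     1.121    0.4013
  solve Keq expr → x = 0.3671; check Q = 1.4760e+05
Then add 0.4051 M of B.
Step 2:
                  A         B         E         G
  I         0.01159     1.974     1.121    0.4013
  C       -0.001623 -0.001082  0.001623 5.4099e-04
  E        0.009966     1.973     1.123    0.4018
  solve Keq expr → x = 5.4099e-04; check Q = 1.4760e+05

Direction: forward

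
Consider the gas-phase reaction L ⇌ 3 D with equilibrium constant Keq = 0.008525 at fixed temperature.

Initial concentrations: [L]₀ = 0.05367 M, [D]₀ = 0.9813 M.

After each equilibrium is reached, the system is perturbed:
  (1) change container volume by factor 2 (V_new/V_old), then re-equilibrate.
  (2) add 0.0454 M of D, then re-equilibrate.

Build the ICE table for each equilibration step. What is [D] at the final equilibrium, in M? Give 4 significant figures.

[D]_eq = 0.1127 M

Q₀ = 17.61 vs Keq = 0.008525 ⇒ Q>K, reverse
Step 1:
                  L         D
  Initial   0.05367    0.9813
  Change     0.2799   -0.8396
  Equil      0.3335    0.1417
  solve Keq expr → x = -0.2799; check Q = 0.008525
Then change container volume by factor 2 (V_new/V_old).
Step 2:
                  L         D
  Initial    0.1668   0.07084
  Change   -0.01288   0.03864
  Equil      0.1539    0.1095
  solve Keq expr → x = 0.01288; check Q = 0.008525
Then add 0.0454 M of D.
Step 3:
                  L         D
  Initial    0.1539    0.1549
  Change    0.01405  -0.04216
  Equil      0.1679    0.1127
  solve Keq expr → x = -0.01405; check Q = 0.008525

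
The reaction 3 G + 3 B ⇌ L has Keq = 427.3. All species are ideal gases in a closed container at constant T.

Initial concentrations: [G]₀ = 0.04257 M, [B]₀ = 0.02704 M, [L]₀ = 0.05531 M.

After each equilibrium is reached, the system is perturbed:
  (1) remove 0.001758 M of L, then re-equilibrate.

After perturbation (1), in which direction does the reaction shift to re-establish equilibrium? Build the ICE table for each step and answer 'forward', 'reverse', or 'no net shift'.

Direction: forward

Q₀ = 3.6264e+07 vs Keq = 427.3 ⇒ Q>K, reverse
Step 1:
                  G         B         L
  Initial   0.04257   0.02704   0.05531
  Change     0.1352    0.1352  -0.04506
  Equil      0.1778    0.1622   0.01025
  solve Keq expr → x = -0.04506; check Q = 427.3
Then remove 0.001758 M of L.
Step 2:
                  G         B         L
  Initial    0.1778    0.1622  0.008489
  Change  -0.002577 -0.002577 8.5888e-04
  Equil      0.1752    0.1597  0.009348
  solve Keq expr → x = 8.5888e-04; check Q = 427.3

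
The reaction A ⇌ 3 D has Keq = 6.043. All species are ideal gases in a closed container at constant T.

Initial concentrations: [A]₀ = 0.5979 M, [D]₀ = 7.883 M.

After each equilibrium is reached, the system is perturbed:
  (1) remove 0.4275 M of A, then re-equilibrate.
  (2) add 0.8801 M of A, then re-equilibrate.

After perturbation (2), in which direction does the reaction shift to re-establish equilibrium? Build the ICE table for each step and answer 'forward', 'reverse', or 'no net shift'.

Q₀ = 819.3 vs Keq = 6.043 ⇒ Q>K, reverse
Step 1:
                  A         D
  init       0.5979     7.883
  Δ           1.813     -5.44
  eq          2.411     2.443
  solve Keq expr → x = -1.813; check Q = 6.043
Then remove 0.4275 M of A.
Step 2:
                  A         D
  init        1.984     2.443
  Δ         0.04549   -0.1365
  eq          2.029     2.306
  solve Keq expr → x = -0.04549; check Q = 6.043
Then add 0.8801 M of A.
Step 3:
                  A         D
  init        2.909     2.306
  Δ        -0.08913    0.2674
  eq           2.82     2.573
  solve Keq expr → x = 0.08913; check Q = 6.043

Direction: forward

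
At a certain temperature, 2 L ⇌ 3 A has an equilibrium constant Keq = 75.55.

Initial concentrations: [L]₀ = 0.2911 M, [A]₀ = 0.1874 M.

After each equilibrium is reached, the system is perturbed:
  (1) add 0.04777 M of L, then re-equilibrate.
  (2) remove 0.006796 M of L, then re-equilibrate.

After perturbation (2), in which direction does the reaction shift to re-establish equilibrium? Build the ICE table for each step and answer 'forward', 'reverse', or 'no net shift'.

Direction: reverse

Q₀ = 0.07766 vs Keq = 75.55 ⇒ Q<K, forward
Step 1:
                    L           A
  init         0.2911      0.1874
  Δ           -0.2438      0.3657
  eq          0.04732      0.5531
  solve Keq expr → x = 0.1219; check Q = 75.55
Then add 0.04777 M of L.
Step 2:
                    L           A
  init        0.09509      0.5531
  Δ          -0.03989     0.05983
  eq           0.0552      0.6129
  solve Keq expr → x = 0.01994; check Q = 75.55
Then remove 0.006796 M of L.
Step 3:
                    L           A
  init        0.04841      0.6129
  Δ          0.005654   -0.008481
  eq          0.05406      0.6044
  solve Keq expr → x = -0.002827; check Q = 75.55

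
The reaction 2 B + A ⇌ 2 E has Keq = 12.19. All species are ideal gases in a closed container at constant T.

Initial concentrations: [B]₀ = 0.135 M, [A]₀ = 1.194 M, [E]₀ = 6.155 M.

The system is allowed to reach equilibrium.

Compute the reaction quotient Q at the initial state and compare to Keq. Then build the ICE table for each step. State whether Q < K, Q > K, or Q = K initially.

Q₀ = 1741; Q > K (proceeds reverse)

Q₀ = 1741 vs Keq = 12.19 ⇒ Q>K, reverse
Step 1:
                   B          A          E
  I            0.135      1.194      6.155
  C           0.9996     0.4998    -0.9996
  E            1.135      1.694      5.155
  solve Keq expr → x = -0.4998; check Q = 12.19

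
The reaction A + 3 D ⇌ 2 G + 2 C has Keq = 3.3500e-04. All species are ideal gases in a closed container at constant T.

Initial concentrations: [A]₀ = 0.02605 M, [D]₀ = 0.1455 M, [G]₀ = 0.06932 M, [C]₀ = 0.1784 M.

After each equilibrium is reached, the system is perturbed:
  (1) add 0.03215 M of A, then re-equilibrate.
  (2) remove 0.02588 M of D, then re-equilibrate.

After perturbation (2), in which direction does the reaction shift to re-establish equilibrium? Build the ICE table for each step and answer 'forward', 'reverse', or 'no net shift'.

Q₀ = 1.906 vs Keq = 3.3500e-04 ⇒ Q>K, reverse
Step 1:
                    A           D           G           C
  Initial     0.02605      0.1455     0.06932      0.1784
  Change      0.03234     0.09701    -0.06468    -0.06468
  Equil       0.05839      0.2425    0.004644      0.1137
  solve Keq expr → x = -0.03234; check Q = 3.3500e-04
Then add 0.03215 M of A.
Step 2:
                    A           D           G           C
  Initial     0.09054      0.2425    0.004644      0.1137
  Change  -5.0885e-04   -0.001527    0.001018    0.001018
  Equil       0.09003       0.241    0.005662      0.1147
  solve Keq expr → x = 5.0885e-04; check Q = 3.3500e-04
Then remove 0.02588 M of D.
Step 3:
                    A           D           G           C
  Initial     0.09003      0.2151    0.005662      0.1147
  Change   4.0116e-04    0.001203 -8.0233e-04 -8.0233e-04
  Equil       0.09043      0.2163     0.00486      0.1139
  solve Keq expr → x = -4.0116e-04; check Q = 3.3500e-04

Direction: reverse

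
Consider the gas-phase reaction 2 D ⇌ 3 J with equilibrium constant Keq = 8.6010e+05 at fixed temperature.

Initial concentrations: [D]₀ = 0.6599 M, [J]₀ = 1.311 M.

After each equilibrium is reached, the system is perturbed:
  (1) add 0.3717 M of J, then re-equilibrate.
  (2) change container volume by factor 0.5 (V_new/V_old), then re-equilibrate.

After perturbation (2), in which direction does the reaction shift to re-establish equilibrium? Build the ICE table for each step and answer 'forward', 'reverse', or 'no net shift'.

Q₀ = 5.174 vs Keq = 8.6010e+05 ⇒ Q<K, forward
Step 1:
                   D          J
  Initial     0.6599      1.311
  Change     -0.6562     0.9842
  Equil     0.003749      2.295
  solve Keq expr → x = 0.3281; check Q = 8.6010e+05
Then add 0.3717 M of J.
Step 2:
                   D          J
  Initial   0.003749      2.667
  Change  9.4300e-04  -0.001414
  Equil     0.004692      2.666
  solve Keq expr → x = -4.7150e-04; check Q = 8.6010e+05
Then change container volume by factor 0.5 (V_new/V_old).
Step 3:
                   D          J
  Initial   0.009385      5.331
  Change    0.003866  -0.005799
  Equil      0.01325      5.325
  solve Keq expr → x = -0.001933; check Q = 8.6010e+05

Direction: reverse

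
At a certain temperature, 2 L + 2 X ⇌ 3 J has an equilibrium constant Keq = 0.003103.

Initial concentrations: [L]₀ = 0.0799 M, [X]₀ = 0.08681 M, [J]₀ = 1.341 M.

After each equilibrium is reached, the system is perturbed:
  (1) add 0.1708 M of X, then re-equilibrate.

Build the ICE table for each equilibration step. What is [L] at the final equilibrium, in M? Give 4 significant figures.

Q₀ = 5.0125e+04 vs Keq = 0.003103 ⇒ Q>K, reverse
Step 1:
                   L          X          J
  init        0.0799    0.08681      1.341
  Δ           0.8103     0.8103     -1.215
  eq          0.8902     0.8971     0.1255
  solve Keq expr → x = -0.4052; check Q = 0.003103
Then add 0.1708 M of X.
Step 2:
                   L          X          J
  init        0.8902      1.068     0.1255
  Δ        -0.009135  -0.009135     0.0137
  eq          0.8811      1.059     0.1393
  solve Keq expr → x = 0.004567; check Q = 0.003103

[L]_eq = 0.8811 M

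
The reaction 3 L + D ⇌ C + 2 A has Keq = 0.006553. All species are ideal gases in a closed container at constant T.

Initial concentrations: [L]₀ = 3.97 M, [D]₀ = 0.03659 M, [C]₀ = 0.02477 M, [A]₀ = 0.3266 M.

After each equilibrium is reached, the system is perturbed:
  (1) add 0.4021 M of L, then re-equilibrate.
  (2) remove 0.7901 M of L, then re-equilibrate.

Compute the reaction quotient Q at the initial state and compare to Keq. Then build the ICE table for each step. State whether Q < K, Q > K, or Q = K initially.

Q₀ = 0.001154; Q < K (proceeds forward)

Q₀ = 0.001154 vs Keq = 0.006553 ⇒ Q<K, forward
Step 1:
                  L         D         C         A
  Initial      3.97   0.03659   0.02477    0.3266
  Change   -0.06238  -0.02079   0.02079   0.04159
  Equil       3.908    0.0158   0.04556    0.3682
  solve Keq expr → x = 0.02079; check Q = 0.006553
Then add 0.4021 M of L.
Step 2:
                  L         D         C         A
  Initial      4.31    0.0158   0.04556    0.3682
  Change  -0.008483 -0.002828  0.002828  0.005655
  Equil       4.301   0.01297   0.04839    0.3738
  solve Keq expr → x = 0.002828; check Q = 0.006553
Then remove 0.7901 M of L.
Step 3:
                  L         D         C         A
  Initial     3.511   0.01297   0.04839    0.3738
  Change    0.01852  0.006175 -0.006175  -0.01235
  Equil        3.53   0.01914   0.04222    0.3615
  solve Keq expr → x = -0.006175; check Q = 0.006553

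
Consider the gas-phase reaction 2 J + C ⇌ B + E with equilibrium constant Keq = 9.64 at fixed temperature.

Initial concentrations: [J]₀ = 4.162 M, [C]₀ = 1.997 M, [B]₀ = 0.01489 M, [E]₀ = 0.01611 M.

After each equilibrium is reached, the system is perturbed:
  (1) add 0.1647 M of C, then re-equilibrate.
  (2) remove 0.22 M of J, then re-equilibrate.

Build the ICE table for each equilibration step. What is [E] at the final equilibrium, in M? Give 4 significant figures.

Q₀ = 6.9344e-06 vs Keq = 9.64 ⇒ Q<K, forward
Step 1:
                   J          C          B          E
  I            4.162      1.997    0.01489    0.01611
  C           -3.275     -1.637      1.637      1.637
  E           0.8875     0.3597      1.652      1.653
  solve Keq expr → x = 1.637; check Q = 9.64
Then add 0.1647 M of C.
Step 2:
                   J          C          B          E
  I           0.8875     0.5244      1.652      1.653
  C         -0.09474   -0.04737    0.04737    0.04737
  E           0.7928     0.4771        1.7      1.701
  solve Keq expr → x = 0.04737; check Q = 9.64
Then remove 0.22 M of J.
Step 3:
                   J          C          B          E
  I           0.5728     0.4771        1.7      1.701
  C           0.1381    0.06905   -0.06905   -0.06905
  E           0.7109     0.5461       1.63      1.632
  solve Keq expr → x = -0.06905; check Q = 9.64

[E]_eq = 1.632 M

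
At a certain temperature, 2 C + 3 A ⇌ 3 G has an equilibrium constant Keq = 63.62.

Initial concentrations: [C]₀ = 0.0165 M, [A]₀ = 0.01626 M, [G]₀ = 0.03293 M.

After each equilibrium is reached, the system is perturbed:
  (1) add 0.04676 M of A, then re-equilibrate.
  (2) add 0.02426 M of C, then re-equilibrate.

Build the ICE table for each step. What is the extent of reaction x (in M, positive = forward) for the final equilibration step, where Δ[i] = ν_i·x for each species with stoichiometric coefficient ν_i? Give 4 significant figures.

x = 0.002612 M

Q₀ = 3.0510e+04 vs Keq = 63.62 ⇒ Q>K, reverse
Step 1:
                  C         A         G
  Initial    0.0165   0.01626   0.03293
  Change    0.01292   0.01937  -0.01937
  Equil     0.02942   0.03563   0.01356
  solve Keq expr → x = -0.006458; check Q = 63.62
Then add 0.04676 M of A.
Step 2:
                  C         A         G
  Initial   0.02942   0.08239   0.01356
  Change  -0.006534 -0.009801  0.009801
  Equil     0.02288   0.07259   0.02336
  solve Keq expr → x = 0.003267; check Q = 63.62
Then add 0.02426 M of C.
Step 3:
                  C         A         G
  Initial   0.04714   0.07259   0.02336
  Change  -0.005225 -0.007837  0.007837
  Equil     0.04192   0.06476   0.03119
  solve Keq expr → x = 0.002612; check Q = 63.62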